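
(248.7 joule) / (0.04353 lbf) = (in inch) 5.057e+04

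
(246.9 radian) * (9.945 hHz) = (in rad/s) 2.455e+05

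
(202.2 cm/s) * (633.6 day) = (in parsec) 3.587e-09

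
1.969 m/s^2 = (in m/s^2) 1.969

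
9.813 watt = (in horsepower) 0.01316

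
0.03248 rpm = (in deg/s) 0.1949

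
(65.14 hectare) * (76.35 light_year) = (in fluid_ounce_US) 1.591e+28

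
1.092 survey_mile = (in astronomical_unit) 1.175e-08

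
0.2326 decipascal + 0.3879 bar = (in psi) 5.626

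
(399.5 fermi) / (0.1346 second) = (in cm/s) 2.968e-10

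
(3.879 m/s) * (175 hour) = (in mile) 1518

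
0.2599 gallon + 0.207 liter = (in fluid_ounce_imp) 41.91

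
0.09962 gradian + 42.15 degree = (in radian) 0.7372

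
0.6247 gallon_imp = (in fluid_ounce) 96.03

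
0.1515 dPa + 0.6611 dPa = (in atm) 8.02e-07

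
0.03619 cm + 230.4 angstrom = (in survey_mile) 2.249e-07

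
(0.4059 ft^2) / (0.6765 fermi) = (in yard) 6.096e+13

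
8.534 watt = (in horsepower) 0.01144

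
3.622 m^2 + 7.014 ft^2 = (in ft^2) 46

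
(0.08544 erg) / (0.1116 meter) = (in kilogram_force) 7.807e-09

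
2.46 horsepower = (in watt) 1834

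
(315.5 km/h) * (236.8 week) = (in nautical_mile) 6.777e+06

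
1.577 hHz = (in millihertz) 1.577e+05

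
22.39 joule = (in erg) 2.239e+08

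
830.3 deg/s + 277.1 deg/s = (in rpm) 184.6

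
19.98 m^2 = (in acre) 0.004937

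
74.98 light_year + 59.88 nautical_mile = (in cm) 7.094e+19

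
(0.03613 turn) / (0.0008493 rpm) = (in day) 0.02954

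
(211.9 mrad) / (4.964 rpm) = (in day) 4.718e-06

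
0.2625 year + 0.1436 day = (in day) 95.96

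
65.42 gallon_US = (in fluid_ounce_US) 8374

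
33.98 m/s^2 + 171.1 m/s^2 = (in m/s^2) 205.1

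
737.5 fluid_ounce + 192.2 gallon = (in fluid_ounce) 2.534e+04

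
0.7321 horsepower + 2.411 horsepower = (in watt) 2344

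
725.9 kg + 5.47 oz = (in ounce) 2.561e+04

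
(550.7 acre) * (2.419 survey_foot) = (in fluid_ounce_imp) 5.783e+10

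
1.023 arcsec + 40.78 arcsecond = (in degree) 0.01161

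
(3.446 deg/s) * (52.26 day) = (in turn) 4.322e+04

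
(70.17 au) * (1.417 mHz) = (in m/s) 1.487e+10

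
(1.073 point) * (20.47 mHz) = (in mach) 2.276e-08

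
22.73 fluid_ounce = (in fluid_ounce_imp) 23.66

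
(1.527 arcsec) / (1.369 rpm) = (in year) 1.637e-12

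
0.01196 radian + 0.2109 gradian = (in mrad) 15.27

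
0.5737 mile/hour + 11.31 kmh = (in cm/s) 339.8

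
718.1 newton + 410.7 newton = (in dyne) 1.129e+08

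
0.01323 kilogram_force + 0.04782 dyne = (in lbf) 0.02917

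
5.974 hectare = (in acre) 14.76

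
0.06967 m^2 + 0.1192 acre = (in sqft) 5193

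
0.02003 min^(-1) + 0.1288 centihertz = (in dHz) 0.01622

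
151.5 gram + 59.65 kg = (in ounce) 2109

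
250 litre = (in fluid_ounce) 8454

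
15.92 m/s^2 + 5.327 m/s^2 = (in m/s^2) 21.25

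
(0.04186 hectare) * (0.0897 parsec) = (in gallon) 3.061e+20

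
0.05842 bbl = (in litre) 9.288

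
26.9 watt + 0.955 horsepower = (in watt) 739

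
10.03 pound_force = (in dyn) 4.462e+06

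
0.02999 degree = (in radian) 0.0005234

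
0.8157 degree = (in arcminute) 48.94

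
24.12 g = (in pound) 0.05318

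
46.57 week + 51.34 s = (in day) 326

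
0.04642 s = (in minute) 0.0007737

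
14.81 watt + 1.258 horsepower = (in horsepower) 1.278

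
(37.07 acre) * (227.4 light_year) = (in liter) 3.227e+26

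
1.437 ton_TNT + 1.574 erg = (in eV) 3.753e+28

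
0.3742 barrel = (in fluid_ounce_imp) 2094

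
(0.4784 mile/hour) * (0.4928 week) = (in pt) 1.807e+08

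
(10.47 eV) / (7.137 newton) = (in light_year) 2.484e-35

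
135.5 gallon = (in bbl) 3.226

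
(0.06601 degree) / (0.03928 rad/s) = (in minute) 0.0004888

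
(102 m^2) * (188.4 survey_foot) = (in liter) 5.857e+06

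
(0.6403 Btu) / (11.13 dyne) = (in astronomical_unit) 4.057e-05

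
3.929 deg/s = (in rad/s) 0.06857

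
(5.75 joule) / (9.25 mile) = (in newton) 0.0003863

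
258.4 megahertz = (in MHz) 258.4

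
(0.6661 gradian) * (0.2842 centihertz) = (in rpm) 0.000284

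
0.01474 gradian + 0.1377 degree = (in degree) 0.151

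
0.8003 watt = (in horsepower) 0.001073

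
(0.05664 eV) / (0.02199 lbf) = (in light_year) 9.806e-36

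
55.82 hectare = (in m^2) 5.582e+05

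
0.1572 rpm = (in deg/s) 0.9432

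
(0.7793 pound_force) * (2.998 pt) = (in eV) 2.288e+16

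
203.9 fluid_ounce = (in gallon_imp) 1.326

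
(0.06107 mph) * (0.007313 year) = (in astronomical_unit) 4.209e-08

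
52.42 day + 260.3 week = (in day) 1875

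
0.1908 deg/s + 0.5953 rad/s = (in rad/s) 0.5986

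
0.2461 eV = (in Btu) 3.737e-23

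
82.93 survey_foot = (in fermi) 2.528e+16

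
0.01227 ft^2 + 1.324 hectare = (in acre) 3.272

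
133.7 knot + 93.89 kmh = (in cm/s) 9486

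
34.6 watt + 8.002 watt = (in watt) 42.6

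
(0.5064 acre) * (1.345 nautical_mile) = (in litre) 5.105e+09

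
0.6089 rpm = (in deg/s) 3.653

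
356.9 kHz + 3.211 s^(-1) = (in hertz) 3.569e+05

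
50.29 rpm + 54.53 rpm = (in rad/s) 10.98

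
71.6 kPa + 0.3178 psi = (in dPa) 7.379e+05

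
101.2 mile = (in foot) 5.343e+05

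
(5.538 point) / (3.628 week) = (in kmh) 3.205e-09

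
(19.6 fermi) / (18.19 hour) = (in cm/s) 2.993e-17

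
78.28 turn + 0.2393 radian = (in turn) 78.32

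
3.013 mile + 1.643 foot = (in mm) 4.849e+06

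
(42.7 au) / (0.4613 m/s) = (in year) 4.391e+05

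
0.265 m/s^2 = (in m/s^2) 0.265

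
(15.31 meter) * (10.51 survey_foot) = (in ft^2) 527.9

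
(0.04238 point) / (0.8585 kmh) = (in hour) 1.741e-08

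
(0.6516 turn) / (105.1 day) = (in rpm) 4.305e-06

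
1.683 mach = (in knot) 1114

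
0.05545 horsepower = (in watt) 41.35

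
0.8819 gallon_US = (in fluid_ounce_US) 112.9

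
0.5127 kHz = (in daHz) 51.27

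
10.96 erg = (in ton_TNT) 2.62e-16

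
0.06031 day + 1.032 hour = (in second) 8926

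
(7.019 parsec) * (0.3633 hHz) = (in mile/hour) 1.76e+19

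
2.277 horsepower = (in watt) 1698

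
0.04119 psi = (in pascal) 284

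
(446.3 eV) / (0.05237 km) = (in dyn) 1.365e-13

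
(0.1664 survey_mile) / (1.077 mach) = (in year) 2.316e-08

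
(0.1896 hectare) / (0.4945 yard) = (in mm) 4.193e+06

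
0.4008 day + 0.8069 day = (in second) 1.043e+05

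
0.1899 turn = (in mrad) 1193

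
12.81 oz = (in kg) 0.3632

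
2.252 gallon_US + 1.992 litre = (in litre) 10.52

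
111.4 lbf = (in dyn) 4.955e+07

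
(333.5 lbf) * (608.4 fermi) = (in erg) 0.009026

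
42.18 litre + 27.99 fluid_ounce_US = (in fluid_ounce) 1454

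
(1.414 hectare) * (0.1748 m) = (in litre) 2.472e+06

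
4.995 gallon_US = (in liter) 18.91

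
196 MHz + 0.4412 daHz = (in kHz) 1.96e+05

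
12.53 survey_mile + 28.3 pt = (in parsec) 6.535e-13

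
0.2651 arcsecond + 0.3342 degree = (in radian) 0.005834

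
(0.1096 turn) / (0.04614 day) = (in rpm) 0.00165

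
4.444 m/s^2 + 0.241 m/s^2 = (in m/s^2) 4.685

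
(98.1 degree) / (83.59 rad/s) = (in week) 3.387e-08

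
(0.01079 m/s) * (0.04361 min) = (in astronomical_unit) 1.887e-13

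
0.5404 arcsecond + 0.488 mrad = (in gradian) 0.03123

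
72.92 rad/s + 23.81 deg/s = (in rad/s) 73.34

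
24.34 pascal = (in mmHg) 0.1826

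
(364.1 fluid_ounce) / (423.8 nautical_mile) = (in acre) 3.39e-12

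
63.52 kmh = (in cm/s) 1764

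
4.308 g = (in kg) 0.004308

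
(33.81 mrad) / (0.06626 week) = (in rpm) 8.057e-06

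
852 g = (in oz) 30.05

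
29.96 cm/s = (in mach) 0.0008799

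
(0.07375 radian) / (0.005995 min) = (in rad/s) 0.205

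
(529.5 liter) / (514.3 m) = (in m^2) 0.00103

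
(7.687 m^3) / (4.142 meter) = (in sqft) 19.98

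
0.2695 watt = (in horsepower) 0.0003614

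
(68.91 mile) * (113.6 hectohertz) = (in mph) 2.818e+09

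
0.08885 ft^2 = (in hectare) 8.254e-07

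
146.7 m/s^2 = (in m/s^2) 146.7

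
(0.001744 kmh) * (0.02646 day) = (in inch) 43.6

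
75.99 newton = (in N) 75.99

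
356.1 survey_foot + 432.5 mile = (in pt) 1.973e+09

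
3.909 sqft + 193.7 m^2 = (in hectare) 0.01941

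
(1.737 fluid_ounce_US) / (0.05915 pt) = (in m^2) 2.462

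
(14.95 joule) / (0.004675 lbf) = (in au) 4.806e-09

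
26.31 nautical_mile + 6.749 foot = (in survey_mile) 30.28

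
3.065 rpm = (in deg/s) 18.39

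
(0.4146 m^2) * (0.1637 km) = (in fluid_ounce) 2.295e+06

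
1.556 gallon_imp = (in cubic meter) 0.007074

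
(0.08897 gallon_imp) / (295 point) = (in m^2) 0.003886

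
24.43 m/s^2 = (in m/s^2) 24.43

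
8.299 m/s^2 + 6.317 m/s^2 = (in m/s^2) 14.62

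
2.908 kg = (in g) 2908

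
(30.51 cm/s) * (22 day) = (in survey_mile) 360.4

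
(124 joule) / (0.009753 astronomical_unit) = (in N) 8.499e-08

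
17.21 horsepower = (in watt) 1.283e+04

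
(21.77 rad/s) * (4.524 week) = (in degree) 3.413e+09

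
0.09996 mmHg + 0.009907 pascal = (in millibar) 0.1334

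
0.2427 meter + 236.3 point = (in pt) 924.3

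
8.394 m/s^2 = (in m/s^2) 8.394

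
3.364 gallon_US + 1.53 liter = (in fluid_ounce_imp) 502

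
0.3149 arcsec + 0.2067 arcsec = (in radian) 2.529e-06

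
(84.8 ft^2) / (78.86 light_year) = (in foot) 3.464e-17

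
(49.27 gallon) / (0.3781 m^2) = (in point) 1398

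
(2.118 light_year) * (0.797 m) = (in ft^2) 1.719e+17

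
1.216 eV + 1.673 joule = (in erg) 1.673e+07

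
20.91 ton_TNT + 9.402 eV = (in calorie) 2.091e+10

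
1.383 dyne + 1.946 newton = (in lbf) 0.4375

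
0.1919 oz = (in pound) 0.01199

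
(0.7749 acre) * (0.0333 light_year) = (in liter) 9.879e+20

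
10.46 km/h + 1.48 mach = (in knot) 985.2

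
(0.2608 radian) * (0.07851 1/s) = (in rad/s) 0.02048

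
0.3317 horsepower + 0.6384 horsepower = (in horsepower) 0.9701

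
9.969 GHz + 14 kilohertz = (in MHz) 9969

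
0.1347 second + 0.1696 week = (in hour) 28.49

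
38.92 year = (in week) 2029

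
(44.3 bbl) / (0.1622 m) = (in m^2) 43.42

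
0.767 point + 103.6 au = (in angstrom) 1.55e+23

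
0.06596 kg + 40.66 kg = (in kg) 40.73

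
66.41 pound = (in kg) 30.12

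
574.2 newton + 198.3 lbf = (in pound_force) 327.4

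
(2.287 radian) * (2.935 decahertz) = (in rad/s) 67.12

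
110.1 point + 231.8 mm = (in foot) 0.8879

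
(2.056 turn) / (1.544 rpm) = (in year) 2.533e-06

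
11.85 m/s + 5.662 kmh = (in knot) 26.09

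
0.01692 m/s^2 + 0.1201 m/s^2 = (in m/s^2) 0.137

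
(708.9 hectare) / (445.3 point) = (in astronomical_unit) 0.0003017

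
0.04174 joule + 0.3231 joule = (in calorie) 0.0872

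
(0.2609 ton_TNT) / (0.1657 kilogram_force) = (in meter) 6.718e+08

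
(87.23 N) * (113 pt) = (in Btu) 0.003296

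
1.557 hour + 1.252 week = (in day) 8.829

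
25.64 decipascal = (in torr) 0.01923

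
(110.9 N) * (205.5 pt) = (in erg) 8.04e+07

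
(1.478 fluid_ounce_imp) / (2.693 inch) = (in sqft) 0.006608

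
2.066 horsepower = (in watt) 1541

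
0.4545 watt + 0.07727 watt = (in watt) 0.5318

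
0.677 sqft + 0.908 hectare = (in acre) 2.244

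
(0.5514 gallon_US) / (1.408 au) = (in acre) 2.449e-18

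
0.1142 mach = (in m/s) 38.89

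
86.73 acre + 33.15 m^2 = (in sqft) 3.778e+06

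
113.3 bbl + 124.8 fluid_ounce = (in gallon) 4760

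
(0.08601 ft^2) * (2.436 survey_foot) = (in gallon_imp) 1.305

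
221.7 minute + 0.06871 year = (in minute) 3.634e+04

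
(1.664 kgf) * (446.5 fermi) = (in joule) 7.286e-12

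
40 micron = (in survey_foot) 0.0001312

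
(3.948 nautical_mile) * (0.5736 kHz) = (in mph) 9.382e+06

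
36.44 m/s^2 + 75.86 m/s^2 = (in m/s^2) 112.3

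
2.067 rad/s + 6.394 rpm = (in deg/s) 156.8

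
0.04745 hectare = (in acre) 0.1173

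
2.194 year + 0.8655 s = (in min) 1.153e+06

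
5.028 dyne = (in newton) 5.028e-05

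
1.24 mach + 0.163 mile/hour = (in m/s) 422.3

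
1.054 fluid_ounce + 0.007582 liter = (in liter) 0.03875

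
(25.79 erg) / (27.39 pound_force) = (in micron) 0.02117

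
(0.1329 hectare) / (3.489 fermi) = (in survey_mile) 2.367e+14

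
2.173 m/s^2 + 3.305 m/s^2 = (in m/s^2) 5.478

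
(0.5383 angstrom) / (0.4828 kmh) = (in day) 4.646e-15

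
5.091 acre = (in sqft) 2.218e+05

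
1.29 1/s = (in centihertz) 129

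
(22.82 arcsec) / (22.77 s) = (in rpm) 4.64e-05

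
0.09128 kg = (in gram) 91.28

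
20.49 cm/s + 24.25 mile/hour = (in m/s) 11.05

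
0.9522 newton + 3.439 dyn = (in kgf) 0.0971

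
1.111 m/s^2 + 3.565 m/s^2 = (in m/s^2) 4.676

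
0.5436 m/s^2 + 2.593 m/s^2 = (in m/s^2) 3.137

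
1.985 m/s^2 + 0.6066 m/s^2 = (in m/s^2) 2.592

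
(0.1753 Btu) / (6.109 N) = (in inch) 1192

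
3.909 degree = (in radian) 0.06822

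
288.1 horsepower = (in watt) 2.148e+05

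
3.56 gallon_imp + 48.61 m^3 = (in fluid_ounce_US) 1.644e+06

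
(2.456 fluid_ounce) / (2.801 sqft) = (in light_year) 2.95e-20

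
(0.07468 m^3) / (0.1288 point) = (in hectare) 0.1644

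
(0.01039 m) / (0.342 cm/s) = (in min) 0.05063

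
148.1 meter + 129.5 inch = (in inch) 5960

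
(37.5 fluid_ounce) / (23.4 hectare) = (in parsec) 1.536e-25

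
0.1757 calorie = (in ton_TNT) 1.757e-10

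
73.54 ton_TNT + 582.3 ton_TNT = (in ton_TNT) 655.8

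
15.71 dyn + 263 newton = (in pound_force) 59.12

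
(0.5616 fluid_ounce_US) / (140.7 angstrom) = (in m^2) 1180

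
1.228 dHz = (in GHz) 1.228e-10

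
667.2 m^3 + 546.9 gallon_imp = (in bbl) 4212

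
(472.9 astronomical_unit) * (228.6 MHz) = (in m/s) 1.617e+22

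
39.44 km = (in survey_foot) 1.294e+05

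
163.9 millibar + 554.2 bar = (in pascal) 5.544e+07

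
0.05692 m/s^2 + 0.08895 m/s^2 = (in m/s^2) 0.1459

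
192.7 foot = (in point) 1.665e+05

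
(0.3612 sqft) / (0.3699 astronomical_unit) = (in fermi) 606.4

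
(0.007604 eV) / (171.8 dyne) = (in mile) 4.406e-22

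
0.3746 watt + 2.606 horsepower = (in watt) 1944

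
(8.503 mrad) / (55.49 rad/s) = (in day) 1.774e-09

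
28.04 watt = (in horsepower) 0.0376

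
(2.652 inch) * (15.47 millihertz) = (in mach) 3.06e-06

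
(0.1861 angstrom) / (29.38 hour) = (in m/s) 1.76e-16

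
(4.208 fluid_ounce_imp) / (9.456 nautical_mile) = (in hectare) 6.827e-13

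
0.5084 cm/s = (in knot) 0.009883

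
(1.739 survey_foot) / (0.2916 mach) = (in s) 0.005338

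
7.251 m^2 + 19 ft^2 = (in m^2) 9.016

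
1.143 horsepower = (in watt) 852.3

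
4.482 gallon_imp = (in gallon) 5.383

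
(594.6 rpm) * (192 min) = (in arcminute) 2.466e+09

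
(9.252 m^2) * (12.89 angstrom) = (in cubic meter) 1.193e-08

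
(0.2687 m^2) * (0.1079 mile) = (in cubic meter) 46.66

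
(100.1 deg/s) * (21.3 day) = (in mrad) 3.215e+09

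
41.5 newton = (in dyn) 4.15e+06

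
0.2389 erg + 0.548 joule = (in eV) 3.42e+18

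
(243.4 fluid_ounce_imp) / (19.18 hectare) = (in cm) 3.606e-06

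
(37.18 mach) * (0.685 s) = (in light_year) 9.166e-13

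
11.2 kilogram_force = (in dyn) 1.098e+07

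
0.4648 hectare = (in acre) 1.149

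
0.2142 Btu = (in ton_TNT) 5.401e-08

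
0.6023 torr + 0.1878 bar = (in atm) 0.1861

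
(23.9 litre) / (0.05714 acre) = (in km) 1.034e-07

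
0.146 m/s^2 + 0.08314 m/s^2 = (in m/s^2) 0.2291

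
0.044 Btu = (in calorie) 11.1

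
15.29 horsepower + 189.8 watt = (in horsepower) 15.54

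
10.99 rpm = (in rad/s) 1.151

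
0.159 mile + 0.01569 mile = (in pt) 7.969e+05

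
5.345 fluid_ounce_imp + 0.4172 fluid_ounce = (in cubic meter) 0.0001642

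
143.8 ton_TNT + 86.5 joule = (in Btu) 5.703e+08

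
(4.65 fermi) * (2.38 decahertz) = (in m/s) 1.107e-13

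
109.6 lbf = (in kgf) 49.71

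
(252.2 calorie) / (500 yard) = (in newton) 2.308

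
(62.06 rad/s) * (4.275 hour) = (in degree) 5.472e+07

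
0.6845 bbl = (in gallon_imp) 23.94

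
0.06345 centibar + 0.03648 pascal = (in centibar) 0.06349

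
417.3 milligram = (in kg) 0.0004173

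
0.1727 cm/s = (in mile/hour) 0.003863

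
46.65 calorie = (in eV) 1.218e+21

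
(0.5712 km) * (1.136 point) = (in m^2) 0.2289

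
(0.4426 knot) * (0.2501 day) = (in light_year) 5.201e-13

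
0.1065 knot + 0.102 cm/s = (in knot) 0.1085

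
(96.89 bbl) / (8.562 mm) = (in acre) 0.4446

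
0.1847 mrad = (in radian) 0.0001847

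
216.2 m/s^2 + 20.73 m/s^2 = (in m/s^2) 236.9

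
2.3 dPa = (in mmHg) 0.001725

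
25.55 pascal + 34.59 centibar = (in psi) 5.021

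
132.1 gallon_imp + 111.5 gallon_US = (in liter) 1023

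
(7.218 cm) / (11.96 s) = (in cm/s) 0.6035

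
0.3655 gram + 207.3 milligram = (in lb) 0.001263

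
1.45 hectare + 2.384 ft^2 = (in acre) 3.583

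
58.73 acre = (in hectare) 23.77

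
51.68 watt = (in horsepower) 0.0693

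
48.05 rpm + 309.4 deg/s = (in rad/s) 10.43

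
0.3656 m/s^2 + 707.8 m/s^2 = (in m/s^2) 708.2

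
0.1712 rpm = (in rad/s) 0.01793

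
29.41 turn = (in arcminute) 6.353e+05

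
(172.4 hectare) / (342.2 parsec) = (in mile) 1.015e-16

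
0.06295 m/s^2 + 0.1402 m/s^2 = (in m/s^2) 0.2031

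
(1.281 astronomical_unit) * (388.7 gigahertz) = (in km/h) 2.682e+23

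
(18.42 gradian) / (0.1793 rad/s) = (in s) 1.614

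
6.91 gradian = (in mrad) 108.5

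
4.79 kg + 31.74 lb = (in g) 1.919e+04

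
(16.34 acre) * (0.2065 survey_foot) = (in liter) 4.162e+06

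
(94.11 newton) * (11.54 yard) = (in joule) 993.1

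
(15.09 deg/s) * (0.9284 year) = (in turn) 1.227e+06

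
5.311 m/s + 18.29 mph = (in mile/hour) 30.17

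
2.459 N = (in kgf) 0.2507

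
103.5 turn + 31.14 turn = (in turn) 134.6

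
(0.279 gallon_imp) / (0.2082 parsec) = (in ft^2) 2.125e-18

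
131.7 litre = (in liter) 131.7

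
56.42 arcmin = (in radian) 0.01641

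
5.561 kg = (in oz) 196.2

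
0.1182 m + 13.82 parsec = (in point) 1.209e+21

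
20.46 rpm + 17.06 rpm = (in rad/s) 3.929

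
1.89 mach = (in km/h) 2317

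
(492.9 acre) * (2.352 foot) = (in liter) 1.43e+09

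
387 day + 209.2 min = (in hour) 9291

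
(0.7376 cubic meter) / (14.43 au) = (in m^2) 3.417e-13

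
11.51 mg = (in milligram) 11.51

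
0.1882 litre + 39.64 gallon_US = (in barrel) 0.945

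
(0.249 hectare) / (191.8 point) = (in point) 1.043e+08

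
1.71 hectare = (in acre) 4.226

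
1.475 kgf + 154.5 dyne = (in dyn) 1.447e+06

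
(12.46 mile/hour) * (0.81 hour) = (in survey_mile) 10.09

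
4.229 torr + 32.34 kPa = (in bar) 0.329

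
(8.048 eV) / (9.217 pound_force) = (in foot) 1.032e-19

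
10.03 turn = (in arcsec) 1.3e+07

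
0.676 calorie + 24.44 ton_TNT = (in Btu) 9.692e+07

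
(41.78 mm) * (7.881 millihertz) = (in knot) 0.00064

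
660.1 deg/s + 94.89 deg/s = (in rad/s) 13.18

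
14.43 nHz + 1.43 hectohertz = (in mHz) 1.43e+05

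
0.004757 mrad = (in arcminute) 0.01635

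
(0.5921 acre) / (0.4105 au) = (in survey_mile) 2.425e-11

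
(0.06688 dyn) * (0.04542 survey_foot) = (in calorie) 2.213e-09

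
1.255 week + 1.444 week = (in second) 1.632e+06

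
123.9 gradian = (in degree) 111.5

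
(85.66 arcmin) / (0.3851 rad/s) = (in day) 7.489e-07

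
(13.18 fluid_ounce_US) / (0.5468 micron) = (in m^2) 712.8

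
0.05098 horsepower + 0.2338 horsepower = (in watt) 212.4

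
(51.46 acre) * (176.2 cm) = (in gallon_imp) 8.072e+07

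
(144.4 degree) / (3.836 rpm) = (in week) 1.037e-05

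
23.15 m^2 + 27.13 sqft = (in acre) 0.006343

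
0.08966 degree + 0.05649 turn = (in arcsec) 7.353e+04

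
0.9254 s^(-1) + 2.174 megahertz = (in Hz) 2.174e+06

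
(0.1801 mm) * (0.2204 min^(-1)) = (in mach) 1.943e-09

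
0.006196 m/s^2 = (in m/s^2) 0.006196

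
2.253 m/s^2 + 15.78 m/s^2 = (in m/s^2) 18.03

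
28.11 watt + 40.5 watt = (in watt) 68.61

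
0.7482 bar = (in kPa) 74.82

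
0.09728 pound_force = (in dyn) 4.327e+04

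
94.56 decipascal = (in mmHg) 0.07093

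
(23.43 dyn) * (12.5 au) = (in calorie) 1.047e+08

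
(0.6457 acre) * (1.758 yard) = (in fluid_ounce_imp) 1.478e+08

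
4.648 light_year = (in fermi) 4.397e+31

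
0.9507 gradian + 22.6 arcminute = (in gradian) 1.369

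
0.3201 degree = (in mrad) 5.587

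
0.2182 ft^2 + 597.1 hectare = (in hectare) 597.1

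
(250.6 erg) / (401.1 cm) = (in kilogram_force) 6.371e-07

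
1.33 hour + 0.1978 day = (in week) 0.03617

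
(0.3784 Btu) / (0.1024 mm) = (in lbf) 8.765e+05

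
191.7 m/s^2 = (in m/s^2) 191.7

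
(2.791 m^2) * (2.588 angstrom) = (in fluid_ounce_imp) 2.542e-05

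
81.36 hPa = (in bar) 0.08136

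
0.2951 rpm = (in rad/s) 0.0309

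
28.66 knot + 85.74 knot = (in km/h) 211.9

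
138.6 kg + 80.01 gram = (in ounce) 4892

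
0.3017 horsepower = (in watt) 225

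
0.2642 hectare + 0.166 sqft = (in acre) 0.6529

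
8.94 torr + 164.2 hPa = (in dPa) 1.761e+05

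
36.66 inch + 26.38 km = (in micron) 2.638e+10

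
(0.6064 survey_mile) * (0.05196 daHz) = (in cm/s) 5.071e+04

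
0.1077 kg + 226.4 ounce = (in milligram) 6.526e+06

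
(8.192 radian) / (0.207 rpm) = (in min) 6.299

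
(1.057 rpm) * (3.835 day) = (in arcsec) 7.565e+09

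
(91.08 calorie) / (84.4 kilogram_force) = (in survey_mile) 0.0002861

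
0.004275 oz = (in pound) 0.0002672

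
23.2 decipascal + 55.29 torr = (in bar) 0.07374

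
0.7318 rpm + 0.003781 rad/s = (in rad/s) 0.08041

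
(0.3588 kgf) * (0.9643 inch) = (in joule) 0.08618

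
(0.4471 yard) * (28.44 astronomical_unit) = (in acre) 4.298e+08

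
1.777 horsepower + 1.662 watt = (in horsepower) 1.779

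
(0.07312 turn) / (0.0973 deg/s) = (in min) 4.509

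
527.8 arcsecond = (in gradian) 0.1629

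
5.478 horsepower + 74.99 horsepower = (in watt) 6e+04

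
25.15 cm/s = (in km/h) 0.9054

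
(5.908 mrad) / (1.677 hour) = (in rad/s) 9.786e-07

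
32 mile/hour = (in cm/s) 1431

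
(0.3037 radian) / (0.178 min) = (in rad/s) 0.02844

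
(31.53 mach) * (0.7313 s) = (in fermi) 7.851e+18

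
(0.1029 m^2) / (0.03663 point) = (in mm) 7.963e+06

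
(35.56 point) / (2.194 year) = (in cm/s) 1.813e-08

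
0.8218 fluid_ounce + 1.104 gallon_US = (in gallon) 1.11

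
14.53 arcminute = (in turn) 0.0006727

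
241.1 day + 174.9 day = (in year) 1.14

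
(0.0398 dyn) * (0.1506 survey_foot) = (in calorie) 4.366e-09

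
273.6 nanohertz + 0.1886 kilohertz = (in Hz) 188.6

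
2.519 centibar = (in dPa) 2.519e+04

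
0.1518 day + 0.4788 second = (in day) 0.1518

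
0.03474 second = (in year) 1.102e-09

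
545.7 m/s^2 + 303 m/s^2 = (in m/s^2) 848.7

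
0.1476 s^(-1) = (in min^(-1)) 8.856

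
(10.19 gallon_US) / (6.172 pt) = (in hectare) 0.001772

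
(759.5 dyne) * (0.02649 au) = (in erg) 3.01e+14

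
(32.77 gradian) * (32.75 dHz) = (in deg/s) 96.59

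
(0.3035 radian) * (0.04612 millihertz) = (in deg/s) 0.000802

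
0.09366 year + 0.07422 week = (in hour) 832.9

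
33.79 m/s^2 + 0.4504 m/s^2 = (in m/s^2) 34.24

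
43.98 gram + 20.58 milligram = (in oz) 1.552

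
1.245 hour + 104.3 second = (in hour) 1.274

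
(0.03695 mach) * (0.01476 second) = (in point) 526.4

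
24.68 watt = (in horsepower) 0.0331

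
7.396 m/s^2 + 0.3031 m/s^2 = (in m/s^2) 7.699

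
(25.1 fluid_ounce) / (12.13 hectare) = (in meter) 6.12e-09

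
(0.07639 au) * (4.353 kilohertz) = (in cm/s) 4.975e+15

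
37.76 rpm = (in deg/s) 226.6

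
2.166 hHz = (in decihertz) 2166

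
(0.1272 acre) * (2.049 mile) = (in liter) 1.697e+09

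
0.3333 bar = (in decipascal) 3.333e+05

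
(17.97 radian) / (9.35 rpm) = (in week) 3.035e-05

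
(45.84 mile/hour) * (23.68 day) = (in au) 0.0002803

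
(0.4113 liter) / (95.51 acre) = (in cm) 1.064e-07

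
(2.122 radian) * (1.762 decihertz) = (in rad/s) 0.3739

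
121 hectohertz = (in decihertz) 1.21e+05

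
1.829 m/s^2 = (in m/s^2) 1.829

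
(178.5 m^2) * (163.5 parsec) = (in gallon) 2.379e+23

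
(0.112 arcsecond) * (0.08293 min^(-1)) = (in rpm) 7.167e-09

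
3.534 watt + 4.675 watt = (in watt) 8.209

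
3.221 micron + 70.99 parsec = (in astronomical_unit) 1.464e+07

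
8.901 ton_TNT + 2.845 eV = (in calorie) 8.901e+09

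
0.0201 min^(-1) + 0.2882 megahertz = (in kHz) 288.2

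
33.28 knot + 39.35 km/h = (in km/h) 101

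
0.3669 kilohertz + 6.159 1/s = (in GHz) 3.731e-07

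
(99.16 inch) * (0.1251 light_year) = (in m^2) 2.981e+15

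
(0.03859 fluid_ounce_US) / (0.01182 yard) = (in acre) 2.609e-08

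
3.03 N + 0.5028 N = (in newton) 3.533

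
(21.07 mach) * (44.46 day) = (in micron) 2.756e+16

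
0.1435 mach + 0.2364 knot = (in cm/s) 4898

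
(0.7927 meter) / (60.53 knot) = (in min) 0.0004243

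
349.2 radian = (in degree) 2.001e+04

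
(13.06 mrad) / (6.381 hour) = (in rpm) 5.429e-06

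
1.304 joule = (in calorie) 0.3117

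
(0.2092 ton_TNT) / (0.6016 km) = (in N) 1.455e+06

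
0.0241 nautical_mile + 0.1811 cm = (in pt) 1.265e+05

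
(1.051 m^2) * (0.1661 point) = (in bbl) 0.0003874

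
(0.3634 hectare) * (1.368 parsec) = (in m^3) 1.534e+20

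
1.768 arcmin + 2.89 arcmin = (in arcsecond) 279.5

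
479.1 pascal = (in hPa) 4.791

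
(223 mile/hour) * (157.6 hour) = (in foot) 1.856e+08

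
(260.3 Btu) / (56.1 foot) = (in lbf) 3611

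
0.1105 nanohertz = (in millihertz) 1.105e-07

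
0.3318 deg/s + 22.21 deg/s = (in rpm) 3.757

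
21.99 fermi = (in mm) 2.199e-11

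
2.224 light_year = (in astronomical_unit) 1.406e+05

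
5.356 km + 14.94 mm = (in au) 3.58e-08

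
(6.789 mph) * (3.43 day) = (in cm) 8.994e+07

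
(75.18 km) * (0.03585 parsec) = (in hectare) 8.317e+15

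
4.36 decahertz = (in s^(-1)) 43.6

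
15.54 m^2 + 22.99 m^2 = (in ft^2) 414.7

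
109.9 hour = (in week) 0.6542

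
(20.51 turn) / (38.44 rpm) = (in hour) 0.008893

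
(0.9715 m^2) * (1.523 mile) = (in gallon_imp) 5.238e+05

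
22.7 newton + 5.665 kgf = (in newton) 78.25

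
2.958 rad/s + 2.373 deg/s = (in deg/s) 171.9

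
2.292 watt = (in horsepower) 0.003074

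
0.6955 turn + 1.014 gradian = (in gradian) 279.2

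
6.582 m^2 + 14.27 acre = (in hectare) 5.776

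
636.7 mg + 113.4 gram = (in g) 114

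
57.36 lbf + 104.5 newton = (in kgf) 36.67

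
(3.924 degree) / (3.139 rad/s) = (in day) 2.525e-07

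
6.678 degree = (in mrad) 116.6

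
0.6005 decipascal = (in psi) 8.71e-06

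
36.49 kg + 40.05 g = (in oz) 1289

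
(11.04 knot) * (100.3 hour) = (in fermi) 2.051e+21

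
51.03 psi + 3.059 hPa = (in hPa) 3521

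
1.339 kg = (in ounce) 47.23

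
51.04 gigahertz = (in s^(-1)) 5.104e+10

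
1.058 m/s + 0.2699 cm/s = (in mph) 2.373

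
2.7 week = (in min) 2.722e+04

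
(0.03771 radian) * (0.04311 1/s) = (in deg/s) 0.09314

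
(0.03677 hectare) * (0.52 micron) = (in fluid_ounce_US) 6.465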